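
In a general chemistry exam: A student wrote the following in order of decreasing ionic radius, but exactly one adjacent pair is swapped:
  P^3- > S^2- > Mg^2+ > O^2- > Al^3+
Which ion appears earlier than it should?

The pair Mg^2+, O^2- is the wrong way round — Mg^2+ and O^2- share 10 electrons; the higher nuclear charge on Mg (Z=12) contracts it more, so Mg^2+ < O^2-. All other adjacent pairs agree with periodic trends, so Mg^2+ is the misplaced ion.

Mg^2+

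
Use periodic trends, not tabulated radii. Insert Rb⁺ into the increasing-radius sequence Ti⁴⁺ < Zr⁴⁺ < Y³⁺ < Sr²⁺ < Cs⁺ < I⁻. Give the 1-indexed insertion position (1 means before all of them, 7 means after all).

5

Ti⁴⁺: 18 e⁻, Z=22, Zr⁴⁺: 36 e⁻, Z=40, Y³⁺: 36 e⁻, Z=39, Sr²⁺: 36 e⁻, Z=38, Rb⁺: 36 e⁻, Z=37, Cs⁺: 54 e⁻, Z=55, I⁻: 54 e⁻, Z=53. Ti⁴⁺ < Zr⁴⁺ (same group, period 4 vs 5); Zr⁴⁺ < Y³⁺ (isoelectronic, higher Z=40 is smaller); Y³⁺ < Sr²⁺ (isoelectronic, higher Z=39 is smaller); Sr²⁺ < Rb⁺ (both 36 e⁻, Z=38>37); Rb⁺ < Cs⁺ (same group, 1 shell fewer); Cs⁺ < I⁻ (both 54 e⁻, Z=55>53).
Putting Rb⁺ in gives Ti⁴⁺ < Zr⁴⁺ < Y³⁺ < Sr²⁺ < Rb⁺ < Cs⁺ < I⁻; it lands at slot 5.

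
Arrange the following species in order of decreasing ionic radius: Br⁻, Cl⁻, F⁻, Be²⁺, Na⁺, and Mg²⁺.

Br⁻ > Cl⁻ > F⁻ > Na⁺ > Mg²⁺ > Be²⁺

Tabulating Z and e⁻: Be²⁺ has 2 e⁻ (Z=4), Mg²⁺ has 10 e⁻ (Z=12), Na⁺ has 10 e⁻ (Z=11), F⁻ has 10 e⁻ (Z=9), Cl⁻ has 18 e⁻ (Z=17), Br⁻ has 36 e⁻ (Z=35). Be²⁺ < Mg²⁺ (same group, 1 shell fewer); Mg²⁺ < Na⁺ (isoelectronic, higher Z=12 is smaller); Na⁺ < F⁻ (isoelectronic, higher Z=11 is smaller); F⁻ < Cl⁻ (same group, 1 shell fewer); Cl⁻ < Br⁻ (same group, period 3 vs 4).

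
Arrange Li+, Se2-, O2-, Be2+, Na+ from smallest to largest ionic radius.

Be2+ < Li+ < Na+ < O2- < Se2-

Work out protons and electrons: Be2+ has 2 e⁻ (Z=4), Li+ has 2 e⁻ (Z=3), Na+ has 10 e⁻ (Z=11), O2- has 10 e⁻ (Z=8), Se2- has 36 e⁻ (Z=34). Be2+ < Li+ (isoelectronic, higher Z=4 is smaller); Li+ < Na+ (same group, period 2 vs 3); Na+ < O2- (isoelectronic, higher Z=11 is smaller); O2- < Se2- (same group, period 2 vs 4).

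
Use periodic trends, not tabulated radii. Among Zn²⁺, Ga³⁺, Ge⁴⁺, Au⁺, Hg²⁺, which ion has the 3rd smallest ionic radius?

Zn²⁺

Work out protons and electrons: Ge⁴⁺: 28 e⁻, Z=32, Ga³⁺: 28 e⁻, Z=31, Zn²⁺: 28 e⁻, Z=30, Hg²⁺: 78 e⁻, Z=80, Au⁺: 78 e⁻, Z=79. Ge⁴⁺ < Ga³⁺ (both 28 e⁻, Z=32>31); Ga³⁺ < Zn²⁺ (both 28 e⁻, Z=31>30); Zn²⁺ < Hg²⁺ (same group, period 4 vs 6); Hg²⁺ < Au⁺ (both 78 e⁻, Z=80>79).
Full ascending order: Ge⁴⁺ < Ga³⁺ < Zn²⁺ < Hg²⁺ < Au⁺. Counting from the smallest, position 3 is Zn²⁺.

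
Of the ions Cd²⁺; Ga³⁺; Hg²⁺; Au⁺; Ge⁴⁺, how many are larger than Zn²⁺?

3

Electron counts and nuclear charges: Ge⁴⁺: 28 e⁻, Z=32, Ga³⁺: 28 e⁻, Z=31, Zn²⁺: 28 e⁻, Z=30, Cd²⁺: 46 e⁻, Z=48, Hg²⁺: 78 e⁻, Z=80, Au⁺: 78 e⁻, Z=79. Ge⁴⁺ < Ga³⁺ (isoelectronic, higher Z=32 is smaller); Ga³⁺ < Zn²⁺ (isoelectronic, higher Z=31 is smaller); Zn²⁺ < Cd²⁺ (same group, 1 shell fewer); Cd²⁺ < Hg²⁺ (same group, period 5 vs 6); Hg²⁺ < Au⁺ (isoelectronic, higher Z=80 is smaller).
Relative to Zn²⁺, the ions that are larger are Cd²⁺, Hg²⁺, Au⁺. That's 3.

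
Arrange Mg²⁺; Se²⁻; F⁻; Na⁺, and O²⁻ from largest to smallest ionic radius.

Se²⁻ > O²⁻ > F⁻ > Na⁺ > Mg²⁺

Electron counts and nuclear charges: Mg²⁺ has 10 e⁻ (Z=12), Na⁺ has 10 e⁻ (Z=11), F⁻ has 10 e⁻ (Z=9), O²⁻ has 10 e⁻ (Z=8), Se²⁻ has 36 e⁻ (Z=34). Mg²⁺ < Na⁺ (isoelectronic, higher Z=12 is smaller); Na⁺ < F⁻ (isoelectronic, higher Z=11 is smaller); F⁻ < O²⁻ (both 10 e⁻, Z=9>8); O²⁻ < Se²⁻ (same group, 2 shells fewer).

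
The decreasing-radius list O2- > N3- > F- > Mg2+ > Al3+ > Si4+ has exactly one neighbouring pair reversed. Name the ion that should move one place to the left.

N3-

Check each adjacent pair. O2- and N3- are reversed: both have 10 electrons but Z(O)=8 > Z(N)=7, so O2- should be the smaller of the two. No other neighbouring pair contradicts the periodic trends, so N3- is the ion listed too late.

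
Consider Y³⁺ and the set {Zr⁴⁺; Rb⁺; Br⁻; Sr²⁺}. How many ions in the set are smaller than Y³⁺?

Isoelectronic series (36 e⁻ each). Size is set by nuclear charge: more protons means a smaller ion. Zr⁴⁺ (Z=40), Y³⁺ (Z=39), Sr²⁺ (Z=38), Rb⁺ (Z=37), Br⁻ (Z=35).
Ordering all of them (including Y³⁺) by radius gives Zr⁴⁺ < Y³⁺ < Sr²⁺ < Rb⁺ < Br⁻. Count: 1.

1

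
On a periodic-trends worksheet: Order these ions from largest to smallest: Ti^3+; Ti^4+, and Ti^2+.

Ti^2+ > Ti^3+ > Ti^4+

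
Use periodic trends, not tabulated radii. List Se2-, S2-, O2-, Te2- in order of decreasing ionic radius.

Te2- > Se2- > S2- > O2-

These ions sit in one column with identical charge. Each step down the periodic table adds a principal shell, increasing the radius.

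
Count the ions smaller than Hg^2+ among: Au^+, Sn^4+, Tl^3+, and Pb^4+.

First list Z and electron count for each: Sn^4+: 46 e⁻, Z=50, Pb^4+: 78 e⁻, Z=82, Tl^3+: 78 e⁻, Z=81, Hg^2+: 78 e⁻, Z=80, Au^+: 78 e⁻, Z=79. Sn^4+ < Pb^4+ (same group, period 5 vs 6); Pb^4+ < Tl^3+ (both 78 e⁻, Z=82>81); Tl^3+ < Hg^2+ (both 78 e⁻, Z=81>80); Hg^2+ < Au^+ (isoelectronic, higher Z=80 is smaller).
Overall: Sn^4+ < Pb^4+ < Tl^3+ < Hg^2+ < Au^+. Hg^2+ has 3 below it and 1 above. So 3 are smaller.

3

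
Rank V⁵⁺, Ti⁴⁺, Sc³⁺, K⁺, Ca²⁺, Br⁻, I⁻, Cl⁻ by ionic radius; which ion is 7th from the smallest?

Br⁻

Electron counts and nuclear charges: V⁵⁺: 18 e⁻, Z=23, Ti⁴⁺: 18 e⁻, Z=22, Sc³⁺: 18 e⁻, Z=21, Ca²⁺: 18 e⁻, Z=20, K⁺: 18 e⁻, Z=19, Cl⁻: 18 e⁻, Z=17, Br⁻: 36 e⁻, Z=35, I⁻: 54 e⁻, Z=53. V⁵⁺ < Ti⁴⁺ (isoelectronic, higher Z=23 is smaller); Ti⁴⁺ < Sc³⁺ (isoelectronic, higher Z=22 is smaller); Sc³⁺ < Ca²⁺ (both 18 e⁻, Z=21>20); Ca²⁺ < K⁺ (isoelectronic, higher Z=20 is smaller); K⁺ < Cl⁻ (isoelectronic, higher Z=19 is smaller); Cl⁻ < Br⁻ (same group, period 3 vs 4); Br⁻ < I⁻ (same group, 1 shell fewer).
Ordering: V⁵⁺ < Ti⁴⁺ < Sc³⁺ < Ca²⁺ < K⁺ < Cl⁻ < Br⁻ < I⁻. The 7th smallest is Br⁻.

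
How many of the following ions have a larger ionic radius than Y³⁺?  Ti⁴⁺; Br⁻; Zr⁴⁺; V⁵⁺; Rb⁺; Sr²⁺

3

Work out protons and electrons: V⁵⁺ has 18 e⁻ (Z=23), Ti⁴⁺ has 18 e⁻ (Z=22), Zr⁴⁺ has 36 e⁻ (Z=40), Y³⁺ has 36 e⁻ (Z=39), Sr²⁺ has 36 e⁻ (Z=38), Rb⁺ has 36 e⁻ (Z=37), Br⁻ has 36 e⁻ (Z=35). V⁵⁺ < Ti⁴⁺ (isoelectronic, higher Z=23 is smaller); Ti⁴⁺ < Zr⁴⁺ (same group, 1 shell fewer); Zr⁴⁺ < Y³⁺ (isoelectronic, higher Z=40 is smaller); Y³⁺ < Sr²⁺ (isoelectronic, higher Z=39 is smaller); Sr²⁺ < Rb⁺ (both 36 e⁻, Z=38>37); Rb⁺ < Br⁻ (isoelectronic, higher Z=37 is smaller).
Placing each against Y³⁺: smaller — V⁵⁺, Ti⁴⁺, Zr⁴⁺; larger — Sr²⁺, Rb⁺, Br⁻. Count: 3.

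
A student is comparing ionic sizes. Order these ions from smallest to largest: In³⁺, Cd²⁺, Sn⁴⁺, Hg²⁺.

Sn⁴⁺ < In³⁺ < Cd²⁺ < Hg²⁺

Sn⁴⁺ (Z=50, 46 e⁻), In³⁺ (Z=49, 46 e⁻), Cd²⁺ (Z=48, 46 e⁻), Hg²⁺ (Z=80, 78 e⁻). Sn⁴⁺ < In³⁺ (both 46 e⁻, Z=50>49); In³⁺ < Cd²⁺ (isoelectronic, higher Z=49 is smaller); Cd²⁺ < Hg²⁺ (same group, 1 shell fewer).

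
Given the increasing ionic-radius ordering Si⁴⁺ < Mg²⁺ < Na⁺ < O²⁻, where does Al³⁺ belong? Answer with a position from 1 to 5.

These species are isoelectronic with 10 electrons. The only difference is the number of protons: Si⁴⁺ (Z=14), Al³⁺ (Z=13), Mg²⁺ (Z=12), Na⁺ (Z=11), O²⁻ (Z=8). The strongest nuclear pull (Si⁴⁺) gives the smallest ion.
With Al³⁺ included the full order is Si⁴⁺ < Al³⁺ < Mg²⁺ < Na⁺ < O²⁻, so it takes position 2.

2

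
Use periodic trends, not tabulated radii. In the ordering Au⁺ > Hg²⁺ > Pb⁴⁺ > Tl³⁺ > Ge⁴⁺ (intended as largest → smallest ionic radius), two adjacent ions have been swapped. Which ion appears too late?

Compare adjacent ions: both have 78 electrons but Z(Pb)=82 > Z(Tl)=81, so Pb⁴⁺ should be the smaller of the two — yet in this decreasing list Pb⁴⁺ sits before Tl³⁺. Nothing else is reversed, so Tl³⁺ should move one place to the left.

Tl³⁺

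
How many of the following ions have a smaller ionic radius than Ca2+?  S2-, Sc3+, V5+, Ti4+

3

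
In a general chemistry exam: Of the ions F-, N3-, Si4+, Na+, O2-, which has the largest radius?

These species are isoelectronic with 10 electrons. The only difference is the number of protons: Si4+ (Z=14), Na+ (Z=11), F- (Z=9), O2- (Z=8), N3- (Z=7). The strongest nuclear pull (Si4+) gives the smallest ion.

N3-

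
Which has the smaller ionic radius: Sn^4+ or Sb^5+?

Sb^5+

Each ion has 46 electrons. The ranking follows nuclear charge in reverse — greater Z gives a smaller radius. Sb^5+ (Z=51), Sn^4+ (Z=50).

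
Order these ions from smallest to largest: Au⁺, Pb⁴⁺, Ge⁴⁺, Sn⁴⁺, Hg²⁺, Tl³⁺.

Ge⁴⁺ < Sn⁴⁺ < Pb⁴⁺ < Tl³⁺ < Hg²⁺ < Au⁺

Tabulating Z and e⁻: Ge⁴⁺ has 28 e⁻ (Z=32), Sn⁴⁺ has 46 e⁻ (Z=50), Pb⁴⁺ has 78 e⁻ (Z=82), Tl³⁺ has 78 e⁻ (Z=81), Hg²⁺ has 78 e⁻ (Z=80), Au⁺ has 78 e⁻ (Z=79). Ge⁴⁺ < Sn⁴⁺ (same group, 1 shell fewer); Sn⁴⁺ < Pb⁴⁺ (same group, 1 shell fewer); Pb⁴⁺ < Tl³⁺ (isoelectronic, higher Z=82 is smaller); Tl³⁺ < Hg²⁺ (isoelectronic, higher Z=81 is smaller); Hg²⁺ < Au⁺ (isoelectronic, higher Z=80 is smaller).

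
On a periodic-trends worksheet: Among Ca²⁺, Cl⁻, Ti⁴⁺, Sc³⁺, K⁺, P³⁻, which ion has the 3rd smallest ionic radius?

All of these have 18 electrons (isoelectronic). With the same electron cloud, the ion with the most protons pulls it in tightest. Nuclear charges: Ti⁴⁺ (Z=22), Sc³⁺ (Z=21), Ca²⁺ (Z=20), K⁺ (Z=19), Cl⁻ (Z=17), P³⁻ (Z=15). Highest Z is smallest.
That gives Ti⁴⁺ < Sc³⁺ < Ca²⁺ < K⁺ < Cl⁻ < P³⁻. From the smallest end, number 3 is Ca²⁺.

Ca²⁺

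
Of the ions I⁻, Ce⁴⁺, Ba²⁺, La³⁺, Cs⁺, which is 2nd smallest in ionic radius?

Isoelectronic series (54 e⁻ each). Size is set by nuclear charge: more protons means a smaller ion. Ce⁴⁺ (Z=58), La³⁺ (Z=57), Ba²⁺ (Z=56), Cs⁺ (Z=55), I⁻ (Z=53).
So the order is Ce⁴⁺ < La³⁺ < Ba²⁺ < Cs⁺ < I⁻; the 2nd-smallest ion is La³⁺.

La³⁺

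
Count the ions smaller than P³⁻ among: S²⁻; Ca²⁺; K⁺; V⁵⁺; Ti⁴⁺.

5

All of these have 18 electrons (isoelectronic). With the same electron cloud, the ion with the most protons pulls it in tightest. Nuclear charges: V⁵⁺ (Z=23), Ti⁴⁺ (Z=22), Ca²⁺ (Z=20), K⁺ (Z=19), S²⁻ (Z=16), P³⁻ (Z=15). Highest Z is smallest.
Relative to P³⁻, the ions that are smaller are V⁵⁺, Ti⁴⁺, Ca²⁺, K⁺, S²⁻. So 5 are smaller.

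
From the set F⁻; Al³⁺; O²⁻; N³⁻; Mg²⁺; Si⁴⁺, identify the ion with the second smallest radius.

Al³⁺

Each ion has 10 electrons. The ranking follows nuclear charge in reverse — greater Z gives a smaller radius. Si⁴⁺ (Z=14), Al³⁺ (Z=13), Mg²⁺ (Z=12), F⁻ (Z=9), O²⁻ (Z=8), N³⁻ (Z=7).
That gives Si⁴⁺ < Al³⁺ < Mg²⁺ < F⁻ < O²⁻ < N³⁻. From the smallest end, number 2 is Al³⁺.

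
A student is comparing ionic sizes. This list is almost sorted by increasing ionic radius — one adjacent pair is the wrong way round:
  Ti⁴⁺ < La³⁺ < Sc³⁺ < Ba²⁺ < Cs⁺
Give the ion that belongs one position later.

La³⁺

Check each adjacent pair. La³⁺ and Sc³⁺ are reversed: same group and charge — period 4 sits above period 6, so Sc³⁺ is smaller. No other neighbouring pair contradicts the periodic trends, so La³⁺ is the ion listed too early.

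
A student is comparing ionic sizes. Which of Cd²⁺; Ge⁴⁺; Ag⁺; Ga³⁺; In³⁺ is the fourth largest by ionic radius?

Ga³⁺

Electron counts and nuclear charges: Ge⁴⁺ (Z=32, 28 e⁻), Ga³⁺ (Z=31, 28 e⁻), In³⁺ (Z=49, 46 e⁻), Cd²⁺ (Z=48, 46 e⁻), Ag⁺ (Z=47, 46 e⁻). Ge⁴⁺ < Ga³⁺ (isoelectronic, higher Z=32 is smaller); Ga³⁺ < In³⁺ (same group, period 4 vs 5); In³⁺ < Cd²⁺ (both 46 e⁻, Z=49>48); Cd²⁺ < Ag⁺ (isoelectronic, higher Z=48 is smaller).
So the order is Ge⁴⁺ < Ga³⁺ < In³⁺ < Cd²⁺ < Ag⁺; the 4th-largest ion is Ga³⁺.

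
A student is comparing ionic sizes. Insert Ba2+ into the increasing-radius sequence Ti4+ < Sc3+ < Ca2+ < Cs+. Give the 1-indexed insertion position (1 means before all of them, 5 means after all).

4

Ti4+ (Z=22, 18 e⁻), Sc3+ (Z=21, 18 e⁻), Ca2+ (Z=20, 18 e⁻), Ba2+ (Z=56, 54 e⁻), Cs+ (Z=55, 54 e⁻). Ti4+ < Sc3+ (isoelectronic, higher Z=22 is smaller); Sc3+ < Ca2+ (both 18 e⁻, Z=21>20); Ca2+ < Ba2+ (same group, period 4 vs 6); Ba2+ < Cs+ (both 54 e⁻, Z=56>55).
Merged order: Ti4+ < Sc3+ < Ca2+ < Ba2+ < Cs+ — Ba2+ is number 4.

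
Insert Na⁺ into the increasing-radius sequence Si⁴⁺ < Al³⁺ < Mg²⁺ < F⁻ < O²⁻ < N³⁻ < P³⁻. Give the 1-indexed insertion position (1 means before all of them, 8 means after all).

Electron counts and nuclear charges: Si⁴⁺: 10 e⁻, Z=14, Al³⁺: 10 e⁻, Z=13, Mg²⁺: 10 e⁻, Z=12, Na⁺: 10 e⁻, Z=11, F⁻: 10 e⁻, Z=9, O²⁻: 10 e⁻, Z=8, N³⁻: 10 e⁻, Z=7, P³⁻: 18 e⁻, Z=15. Si⁴⁺ < Al³⁺ (isoelectronic, higher Z=14 is smaller); Al³⁺ < Mg²⁺ (both 10 e⁻, Z=13>12); Mg²⁺ < Na⁺ (isoelectronic, higher Z=12 is smaller); Na⁺ < F⁻ (both 10 e⁻, Z=11>9); F⁻ < O²⁻ (isoelectronic, higher Z=9 is smaller); O²⁻ < N³⁻ (both 10 e⁻, Z=8>7); N³⁻ < P³⁻ (same group, 1 shell fewer).
With Na⁺ included the full order is Si⁴⁺ < Al³⁺ < Mg²⁺ < Na⁺ < F⁻ < O²⁻ < N³⁻ < P³⁻, so it takes position 4.

4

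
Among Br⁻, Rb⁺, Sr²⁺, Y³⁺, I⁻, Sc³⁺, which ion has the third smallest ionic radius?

First list Z and electron count for each: Sc³⁺ has 18 e⁻ (Z=21), Y³⁺ has 36 e⁻ (Z=39), Sr²⁺ has 36 e⁻ (Z=38), Rb⁺ has 36 e⁻ (Z=37), Br⁻ has 36 e⁻ (Z=35), I⁻ has 54 e⁻ (Z=53). Sc³⁺ < Y³⁺ (same group, period 4 vs 5); Y³⁺ < Sr²⁺ (both 36 e⁻, Z=39>38); Sr²⁺ < Rb⁺ (both 36 e⁻, Z=38>37); Rb⁺ < Br⁻ (both 36 e⁻, Z=37>35); Br⁻ < I⁻ (same group, 1 shell fewer).
Ordering: Sc³⁺ < Y³⁺ < Sr²⁺ < Rb⁺ < Br⁻ < I⁻. The third smallest is Sr²⁺.

Sr²⁺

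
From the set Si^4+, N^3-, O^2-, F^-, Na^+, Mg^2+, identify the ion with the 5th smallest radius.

O^2-

These species are isoelectronic with 10 electrons. The only difference is the number of protons: Si^4+ (Z=14), Mg^2+ (Z=12), Na^+ (Z=11), F^- (Z=9), O^2- (Z=8), N^3- (Z=7). The strongest nuclear pull (Si^4+) gives the smallest ion.
Ordering: Si^4+ < Mg^2+ < Na^+ < F^- < O^2- < N^3-. The 5th smallest is O^2-.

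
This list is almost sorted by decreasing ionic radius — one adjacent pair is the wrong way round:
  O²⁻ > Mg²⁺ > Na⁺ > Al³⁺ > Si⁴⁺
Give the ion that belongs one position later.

Mg²⁺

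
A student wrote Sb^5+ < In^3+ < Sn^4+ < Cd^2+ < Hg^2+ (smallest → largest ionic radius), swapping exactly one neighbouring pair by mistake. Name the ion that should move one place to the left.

Sn^4+

Compare adjacent ions: both have 46 electrons but Z(Sn)=50 > Z(In)=49, so Sn^4+ should be the smaller of the two — yet in this increasing list In^3+ sits before Sn^4+. Nothing else is reversed, so Sn^4+ should move one place to the left.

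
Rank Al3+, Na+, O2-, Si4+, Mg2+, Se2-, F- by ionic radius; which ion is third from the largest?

F-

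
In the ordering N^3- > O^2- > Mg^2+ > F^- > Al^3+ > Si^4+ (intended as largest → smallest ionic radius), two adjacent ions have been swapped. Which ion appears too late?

Compare adjacent ions: Mg^2+ and F^- share 10 electrons; the higher nuclear charge on Mg (Z=12) contracts it more, so Mg^2+ < F^- — yet in this decreasing list Mg^2+ sits before F^-. Nothing else is reversed, so F^- should move one place to the left.

F^-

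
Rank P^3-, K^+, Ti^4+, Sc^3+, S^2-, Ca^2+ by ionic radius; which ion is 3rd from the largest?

These species are isoelectronic with 18 electrons. The only difference is the number of protons: Ti^4+ (Z=22), Sc^3+ (Z=21), Ca^2+ (Z=20), K^+ (Z=19), S^2- (Z=16), P^3- (Z=15). The strongest nuclear pull (Ti^4+) gives the smallest ion.
That gives Ti^4+ < Sc^3+ < Ca^2+ < K^+ < S^2- < P^3-. From the largest end, number 3 is K^+.

K^+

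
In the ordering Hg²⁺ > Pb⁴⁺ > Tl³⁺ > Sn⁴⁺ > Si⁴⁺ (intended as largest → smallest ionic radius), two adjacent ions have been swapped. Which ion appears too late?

Tl³⁺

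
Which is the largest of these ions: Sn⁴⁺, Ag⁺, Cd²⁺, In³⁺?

Ag⁺

Each ion has 46 electrons. The ranking follows nuclear charge in reverse — greater Z gives a smaller radius. Sn⁴⁺ (Z=50), In³⁺ (Z=49), Cd²⁺ (Z=48), Ag⁺ (Z=47).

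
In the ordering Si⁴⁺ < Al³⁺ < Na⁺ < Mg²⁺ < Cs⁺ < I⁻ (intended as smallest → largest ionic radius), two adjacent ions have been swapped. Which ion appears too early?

Na⁺

Compare adjacent ions: Mg²⁺ and Na⁺ share 10 electrons; the higher nuclear charge on Mg (Z=12) contracts it more, so Mg²⁺ < Na⁺ — yet in this increasing list Na⁺ sits before Mg²⁺. Nothing else is reversed, so Na⁺ should move one place to the right.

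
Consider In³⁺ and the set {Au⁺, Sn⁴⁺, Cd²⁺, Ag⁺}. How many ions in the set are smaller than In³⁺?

1

First list Z and electron count for each: Sn⁴⁺: 46 e⁻, Z=50, In³⁺: 46 e⁻, Z=49, Cd²⁺: 46 e⁻, Z=48, Ag⁺: 46 e⁻, Z=47, Au⁺: 78 e⁻, Z=79. Sn⁴⁺ < In³⁺ (both 46 e⁻, Z=50>49); In³⁺ < Cd²⁺ (isoelectronic, higher Z=49 is smaller); Cd²⁺ < Ag⁺ (isoelectronic, higher Z=48 is smaller); Ag⁺ < Au⁺ (same group, period 5 vs 6).
Placing each against In³⁺: smaller — Sn⁴⁺; larger — Cd²⁺, Ag⁺, Au⁺. So 1 is smaller.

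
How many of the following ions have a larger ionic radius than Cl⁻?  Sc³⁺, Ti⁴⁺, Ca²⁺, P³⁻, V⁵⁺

1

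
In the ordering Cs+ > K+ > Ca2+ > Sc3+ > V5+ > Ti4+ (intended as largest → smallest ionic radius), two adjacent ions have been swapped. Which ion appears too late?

Ti4+

Compare adjacent ions: they are isoelectronic (18 e⁻) and V has more protons than Ti (23 vs 22), making V5+ smaller — yet in this decreasing list V5+ sits before Ti4+. Nothing else is reversed, so Ti4+ should move one place to the left.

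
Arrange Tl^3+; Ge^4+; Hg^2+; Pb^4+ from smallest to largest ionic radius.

Ge^4+ < Pb^4+ < Tl^3+ < Hg^2+

Electron counts and nuclear charges: Ge^4+ has 28 e⁻ (Z=32), Pb^4+ has 78 e⁻ (Z=82), Tl^3+ has 78 e⁻ (Z=81), Hg^2+ has 78 e⁻ (Z=80). Ge^4+ < Pb^4+ (same group, 2 shells fewer); Pb^4+ < Tl^3+ (isoelectronic, higher Z=82 is smaller); Tl^3+ < Hg^2+ (both 78 e⁻, Z=81>80).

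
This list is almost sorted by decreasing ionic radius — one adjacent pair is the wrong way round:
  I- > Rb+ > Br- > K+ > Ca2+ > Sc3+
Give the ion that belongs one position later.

Rb+

Scanning neighbour by neighbour, only Rb+/Br- violates a trend: they are isoelectronic (36 e⁻) and Rb has more protons than Br (37 vs 35), making Rb+ smaller. That makes Rb+ the one sitting a position early relative to where it belongs.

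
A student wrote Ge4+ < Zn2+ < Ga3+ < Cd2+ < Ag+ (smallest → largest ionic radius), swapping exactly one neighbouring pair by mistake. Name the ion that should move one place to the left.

Compare adjacent ions: they are isoelectronic (28 e⁻) and Ga has more protons than Zn (31 vs 30), making Ga3+ smaller — yet in this increasing list Zn2+ sits before Ga3+. Nothing else is reversed, so Ga3+ should move one place to the left.

Ga3+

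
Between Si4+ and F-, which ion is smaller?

Si4+

Each ion has 10 electrons. The ranking follows nuclear charge in reverse — greater Z gives a smaller radius. Si4+ (Z=14), F- (Z=9).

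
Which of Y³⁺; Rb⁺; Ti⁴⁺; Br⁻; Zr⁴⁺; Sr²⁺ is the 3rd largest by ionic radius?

Tabulating Z and e⁻: Ti⁴⁺ (Z=22, 18 e⁻), Zr⁴⁺ (Z=40, 36 e⁻), Y³⁺ (Z=39, 36 e⁻), Sr²⁺ (Z=38, 36 e⁻), Rb⁺ (Z=37, 36 e⁻), Br⁻ (Z=35, 36 e⁻). Ti⁴⁺ < Zr⁴⁺ (same group, period 4 vs 5); Zr⁴⁺ < Y³⁺ (both 36 e⁻, Z=40>39); Y³⁺ < Sr²⁺ (isoelectronic, higher Z=39 is smaller); Sr²⁺ < Rb⁺ (both 36 e⁻, Z=38>37); Rb⁺ < Br⁻ (both 36 e⁻, Z=37>35).
That gives Ti⁴⁺ < Zr⁴⁺ < Y³⁺ < Sr²⁺ < Rb⁺ < Br⁻. From the largest end, number 3 is Sr²⁺.

Sr²⁺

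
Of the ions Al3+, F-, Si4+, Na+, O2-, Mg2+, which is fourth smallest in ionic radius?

Isoelectronic series (10 e⁻ each). Size is set by nuclear charge: more protons means a smaller ion. Si4+ (Z=14), Al3+ (Z=13), Mg2+ (Z=12), Na+ (Z=11), F- (Z=9), O2- (Z=8).
Ordering: Si4+ < Al3+ < Mg2+ < Na+ < F- < O2-. The fourth smallest is Na+.

Na+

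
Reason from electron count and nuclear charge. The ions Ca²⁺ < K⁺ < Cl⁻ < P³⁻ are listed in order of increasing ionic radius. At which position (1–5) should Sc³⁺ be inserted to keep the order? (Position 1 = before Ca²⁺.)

These species are isoelectronic with 18 electrons. The only difference is the number of protons: Sc³⁺ (Z=21), Ca²⁺ (Z=20), K⁺ (Z=19), Cl⁻ (Z=17), P³⁻ (Z=15). The strongest nuclear pull (Sc³⁺) gives the smallest ion.
With Sc³⁺ included the full order is Sc³⁺ < Ca²⁺ < K⁺ < Cl⁻ < P³⁻, so it takes position 1.

1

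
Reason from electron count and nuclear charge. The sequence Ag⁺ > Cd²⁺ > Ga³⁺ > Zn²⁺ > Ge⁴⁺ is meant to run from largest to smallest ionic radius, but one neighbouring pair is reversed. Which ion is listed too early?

Ga³⁺

The pair Ga³⁺, Zn²⁺ is the wrong way round — they are isoelectronic (28 e⁻) and Ga has more protons than Zn (31 vs 30), making Ga³⁺ smaller. All other adjacent pairs agree with periodic trends, so Ga³⁺ is the misplaced ion.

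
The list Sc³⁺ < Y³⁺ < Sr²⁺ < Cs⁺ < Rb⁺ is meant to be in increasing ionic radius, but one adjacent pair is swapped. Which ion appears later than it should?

Scanning neighbour by neighbour, only Cs⁺/Rb⁺ violates a trend: same group and charge — period 5 sits above period 6, so Rb⁺ is smaller. That makes Rb⁺ the one sitting a position late relative to where it belongs.

Rb⁺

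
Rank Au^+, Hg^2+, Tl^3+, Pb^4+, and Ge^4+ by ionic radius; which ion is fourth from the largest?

Pb^4+

Work out protons and electrons: Ge^4+: 28 e⁻, Z=32, Pb^4+: 78 e⁻, Z=82, Tl^3+: 78 e⁻, Z=81, Hg^2+: 78 e⁻, Z=80, Au^+: 78 e⁻, Z=79. Ge^4+ < Pb^4+ (same group, 2 shells fewer); Pb^4+ < Tl^3+ (isoelectronic, higher Z=82 is smaller); Tl^3+ < Hg^2+ (isoelectronic, higher Z=81 is smaller); Hg^2+ < Au^+ (isoelectronic, higher Z=80 is smaller).
So the order is Ge^4+ < Pb^4+ < Tl^3+ < Hg^2+ < Au^+; the 4th-largest ion is Pb^4+.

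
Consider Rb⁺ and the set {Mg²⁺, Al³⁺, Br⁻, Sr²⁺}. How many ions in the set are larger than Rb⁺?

1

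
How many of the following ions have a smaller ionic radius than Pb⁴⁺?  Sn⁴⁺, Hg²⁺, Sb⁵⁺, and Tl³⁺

2

Electron counts and nuclear charges: Sb⁵⁺: 46 e⁻, Z=51, Sn⁴⁺: 46 e⁻, Z=50, Pb⁴⁺: 78 e⁻, Z=82, Tl³⁺: 78 e⁻, Z=81, Hg²⁺: 78 e⁻, Z=80. Sb⁵⁺ < Sn⁴⁺ (both 46 e⁻, Z=51>50); Sn⁴⁺ < Pb⁴⁺ (same group, 1 shell fewer); Pb⁴⁺ < Tl³⁺ (both 78 e⁻, Z=82>81); Tl³⁺ < Hg²⁺ (both 78 e⁻, Z=81>80).
Overall: Sb⁵⁺ < Sn⁴⁺ < Pb⁴⁺ < Tl³⁺ < Hg²⁺. Pb⁴⁺ has 2 below it and 2 above. That's 2.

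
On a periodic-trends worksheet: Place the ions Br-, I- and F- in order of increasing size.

Same group, same charge. Going down the group adds an extra shell of electrons, so the ion gets larger: F- is highest in the group and smallest.

F- < Br- < I-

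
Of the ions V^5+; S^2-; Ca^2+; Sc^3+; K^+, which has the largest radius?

S^2-

All of these have 18 electrons (isoelectronic). With the same electron cloud, the ion with the most protons pulls it in tightest. Nuclear charges: V^5+ (Z=23), Sc^3+ (Z=21), Ca^2+ (Z=20), K^+ (Z=19), S^2- (Z=16). Highest Z is smallest.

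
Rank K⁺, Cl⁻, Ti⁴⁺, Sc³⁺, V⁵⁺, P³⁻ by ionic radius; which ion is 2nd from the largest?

Cl⁻

Isoelectronic series (18 e⁻ each). Size is set by nuclear charge: more protons means a smaller ion. V⁵⁺ (Z=23), Ti⁴⁺ (Z=22), Sc³⁺ (Z=21), K⁺ (Z=19), Cl⁻ (Z=17), P³⁻ (Z=15).
That gives V⁵⁺ < Ti⁴⁺ < Sc³⁺ < K⁺ < Cl⁻ < P³⁻. From the largest end, number 2 is Cl⁻.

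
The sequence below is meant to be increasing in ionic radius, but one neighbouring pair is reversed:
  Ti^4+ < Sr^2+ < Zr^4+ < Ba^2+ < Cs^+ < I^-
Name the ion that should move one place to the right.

Compare adjacent ions: both have 36 electrons but Z(Zr)=40 > Z(Sr)=38, so Zr^4+ should be the smaller of the two — yet in this increasing list Sr^2+ sits before Zr^4+. Nothing else is reversed, so Sr^2+ should move one place to the right.

Sr^2+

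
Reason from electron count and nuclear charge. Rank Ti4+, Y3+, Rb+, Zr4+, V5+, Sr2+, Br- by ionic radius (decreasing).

Tabulating Z and e⁻: V5+ (Z=23, 18 e⁻), Ti4+ (Z=22, 18 e⁻), Zr4+ (Z=40, 36 e⁻), Y3+ (Z=39, 36 e⁻), Sr2+ (Z=38, 36 e⁻), Rb+ (Z=37, 36 e⁻), Br- (Z=35, 36 e⁻). V5+ < Ti4+ (isoelectronic, higher Z=23 is smaller); Ti4+ < Zr4+ (same group, period 4 vs 5); Zr4+ < Y3+ (isoelectronic, higher Z=40 is smaller); Y3+ < Sr2+ (isoelectronic, higher Z=39 is smaller); Sr2+ < Rb+ (isoelectronic, higher Z=38 is smaller); Rb+ < Br- (isoelectronic, higher Z=37 is smaller).

Br- > Rb+ > Sr2+ > Y3+ > Zr4+ > Ti4+ > V5+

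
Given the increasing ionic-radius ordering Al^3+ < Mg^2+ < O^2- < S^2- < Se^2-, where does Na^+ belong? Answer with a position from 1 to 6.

Electron counts and nuclear charges: Al^3+: 10 e⁻, Z=13, Mg^2+: 10 e⁻, Z=12, Na^+: 10 e⁻, Z=11, O^2-: 10 e⁻, Z=8, S^2-: 18 e⁻, Z=16, Se^2-: 36 e⁻, Z=34. Al^3+ < Mg^2+ (isoelectronic, higher Z=13 is smaller); Mg^2+ < Na^+ (isoelectronic, higher Z=12 is smaller); Na^+ < O^2- (both 10 e⁻, Z=11>8); O^2- < S^2- (same group, 1 shell fewer); S^2- < Se^2- (same group, 1 shell fewer).
The complete sequence is Al^3+ < Mg^2+ < Na^+ < O^2- < S^2- < Se^2-. Na^+ sits at position 3.

3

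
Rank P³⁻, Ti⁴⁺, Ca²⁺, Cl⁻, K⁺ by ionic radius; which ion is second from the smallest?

All of these have 18 electrons (isoelectronic). With the same electron cloud, the ion with the most protons pulls it in tightest. Nuclear charges: Ti⁴⁺ (Z=22), Ca²⁺ (Z=20), K⁺ (Z=19), Cl⁻ (Z=17), P³⁻ (Z=15). Highest Z is smallest.
So the order is Ti⁴⁺ < Ca²⁺ < K⁺ < Cl⁻ < P³⁻; the 2nd-smallest ion is Ca²⁺.

Ca²⁺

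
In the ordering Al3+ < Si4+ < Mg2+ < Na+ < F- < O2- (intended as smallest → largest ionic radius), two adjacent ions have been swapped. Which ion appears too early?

Compare adjacent ions: they are isoelectronic (10 e⁻) and Si has more protons than Al (14 vs 13), making Si4+ smaller — yet in this increasing list Al3+ sits before Si4+. Nothing else is reversed, so Al3+ should move one place to the right.

Al3+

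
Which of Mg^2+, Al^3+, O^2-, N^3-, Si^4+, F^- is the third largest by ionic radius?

F^-

These species are isoelectronic with 10 electrons. The only difference is the number of protons: Si^4+ (Z=14), Al^3+ (Z=13), Mg^2+ (Z=12), F^- (Z=9), O^2- (Z=8), N^3- (Z=7). The strongest nuclear pull (Si^4+) gives the smallest ion.
Ordering: Si^4+ < Al^3+ < Mg^2+ < F^- < O^2- < N^3-. The third largest is F^-.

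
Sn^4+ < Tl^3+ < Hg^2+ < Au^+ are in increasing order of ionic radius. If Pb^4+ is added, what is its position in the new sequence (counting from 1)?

2

Electron counts and nuclear charges: Sn^4+: 46 e⁻, Z=50, Pb^4+: 78 e⁻, Z=82, Tl^3+: 78 e⁻, Z=81, Hg^2+: 78 e⁻, Z=80, Au^+: 78 e⁻, Z=79. Sn^4+ < Pb^4+ (same group, 1 shell fewer); Pb^4+ < Tl^3+ (isoelectronic, higher Z=82 is smaller); Tl^3+ < Hg^2+ (isoelectronic, higher Z=81 is smaller); Hg^2+ < Au^+ (both 78 e⁻, Z=80>79).
Putting Pb^4+ in gives Sn^4+ < Pb^4+ < Tl^3+ < Hg^2+ < Au^+; it lands at slot 2.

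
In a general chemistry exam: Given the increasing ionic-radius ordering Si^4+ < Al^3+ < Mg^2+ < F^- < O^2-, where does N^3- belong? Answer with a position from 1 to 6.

These species are isoelectronic with 10 electrons. The only difference is the number of protons: Si^4+ (Z=14), Al^3+ (Z=13), Mg^2+ (Z=12), F^- (Z=9), O^2- (Z=8), N^3- (Z=7). The strongest nuclear pull (Si^4+) gives the smallest ion.
Merged order: Si^4+ < Al^3+ < Mg^2+ < F^- < O^2- < N^3- — N^3- is number 6.

6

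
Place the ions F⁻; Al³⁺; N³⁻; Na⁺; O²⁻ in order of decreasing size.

These species are isoelectronic with 10 electrons. The only difference is the number of protons: Al³⁺ (Z=13), Na⁺ (Z=11), F⁻ (Z=9), O²⁻ (Z=8), N³⁻ (Z=7). The strongest nuclear pull (Al³⁺) gives the smallest ion.

N³⁻ > O²⁻ > F⁻ > Na⁺ > Al³⁺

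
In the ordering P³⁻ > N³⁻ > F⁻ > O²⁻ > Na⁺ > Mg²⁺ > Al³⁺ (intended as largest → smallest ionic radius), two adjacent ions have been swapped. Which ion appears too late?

Compare adjacent ions: they are isoelectronic (10 e⁻) and F has more protons than O (9 vs 8), making F⁻ smaller — yet in this decreasing list F⁻ sits before O²⁻. Nothing else is reversed, so O²⁻ should move one place to the left.

O²⁻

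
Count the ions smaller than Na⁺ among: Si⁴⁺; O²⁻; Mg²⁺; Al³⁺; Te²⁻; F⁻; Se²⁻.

3

Work out protons and electrons: Si⁴⁺ has 10 e⁻ (Z=14), Al³⁺ has 10 e⁻ (Z=13), Mg²⁺ has 10 e⁻ (Z=12), Na⁺ has 10 e⁻ (Z=11), F⁻ has 10 e⁻ (Z=9), O²⁻ has 10 e⁻ (Z=8), Se²⁻ has 36 e⁻ (Z=34), Te²⁻ has 54 e⁻ (Z=52). Si⁴⁺ < Al³⁺ (isoelectronic, higher Z=14 is smaller); Al³⁺ < Mg²⁺ (both 10 e⁻, Z=13>12); Mg²⁺ < Na⁺ (isoelectronic, higher Z=12 is smaller); Na⁺ < F⁻ (isoelectronic, higher Z=11 is smaller); F⁻ < O²⁻ (both 10 e⁻, Z=9>8); O²⁻ < Se²⁻ (same group, 2 shells fewer); Se²⁻ < Te²⁻ (same group, period 4 vs 5).
Relative to Na⁺, the ions that are smaller are Si⁴⁺, Al³⁺, Mg²⁺. Count: 3.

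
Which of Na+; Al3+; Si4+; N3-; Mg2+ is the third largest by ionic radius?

Mg2+

Each ion has 10 electrons. The ranking follows nuclear charge in reverse — greater Z gives a smaller radius. Si4+ (Z=14), Al3+ (Z=13), Mg2+ (Z=12), Na+ (Z=11), N3- (Z=7).
Ordering: Si4+ < Al3+ < Mg2+ < Na+ < N3-. The third largest is Mg2+.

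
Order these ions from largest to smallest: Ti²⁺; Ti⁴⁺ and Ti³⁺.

Ti²⁺ > Ti³⁺ > Ti⁴⁺

Same element, different charge: the more highly charged cation has fewer electrons and a greater effective nuclear charge per electron, making Ti⁴⁺ the smallest.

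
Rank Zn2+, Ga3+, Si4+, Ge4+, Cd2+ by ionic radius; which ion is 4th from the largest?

Ge4+

Tabulating Z and e⁻: Si4+ has 10 e⁻ (Z=14), Ge4+ has 28 e⁻ (Z=32), Ga3+ has 28 e⁻ (Z=31), Zn2+ has 28 e⁻ (Z=30), Cd2+ has 46 e⁻ (Z=48). Si4+ < Ge4+ (same group, period 3 vs 4); Ge4+ < Ga3+ (isoelectronic, higher Z=32 is smaller); Ga3+ < Zn2+ (isoelectronic, higher Z=31 is smaller); Zn2+ < Cd2+ (same group, period 4 vs 5).
So the order is Si4+ < Ge4+ < Ga3+ < Zn2+ < Cd2+; the 4th-largest ion is Ge4+.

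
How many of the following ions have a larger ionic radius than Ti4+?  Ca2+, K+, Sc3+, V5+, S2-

These species are isoelectronic with 18 electrons. The only difference is the number of protons: V5+ (Z=23), Ti4+ (Z=22), Sc3+ (Z=21), Ca2+ (Z=20), K+ (Z=19), S2- (Z=16). The strongest nuclear pull (V5+) gives the smallest ion.
Relative to Ti4+, the ions that are larger are Sc3+, Ca2+, K+, S2-. That's 4.

4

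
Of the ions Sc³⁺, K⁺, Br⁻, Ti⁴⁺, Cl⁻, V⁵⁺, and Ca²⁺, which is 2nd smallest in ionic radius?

Ti⁴⁺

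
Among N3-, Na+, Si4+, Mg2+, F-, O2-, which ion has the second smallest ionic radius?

Mg2+

Each ion has 10 electrons. The ranking follows nuclear charge in reverse — greater Z gives a smaller radius. Si4+ (Z=14), Mg2+ (Z=12), Na+ (Z=11), F- (Z=9), O2- (Z=8), N3- (Z=7).
Ordering: Si4+ < Mg2+ < Na+ < F- < O2- < N3-. The second smallest is Mg2+.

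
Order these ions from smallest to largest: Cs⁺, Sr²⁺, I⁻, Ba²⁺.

Sr²⁺ < Ba²⁺ < Cs⁺ < I⁻

Work out protons and electrons: Sr²⁺ has 36 e⁻ (Z=38), Ba²⁺ has 54 e⁻ (Z=56), Cs⁺ has 54 e⁻ (Z=55), I⁻ has 54 e⁻ (Z=53). Sr²⁺ < Ba²⁺ (same group, 1 shell fewer); Ba²⁺ < Cs⁺ (both 54 e⁻, Z=56>55); Cs⁺ < I⁻ (isoelectronic, higher Z=55 is smaller).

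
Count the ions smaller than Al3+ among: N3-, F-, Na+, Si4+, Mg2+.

1

Isoelectronic series (10 e⁻ each). Size is set by nuclear charge: more protons means a smaller ion. Si4+ (Z=14), Al3+ (Z=13), Mg2+ (Z=12), Na+ (Z=11), F- (Z=9), N3- (Z=7).
Ordering all of them (including Al3+) by radius gives Si4+ < Al3+ < Mg2+ < Na+ < F- < N3-. That's 1.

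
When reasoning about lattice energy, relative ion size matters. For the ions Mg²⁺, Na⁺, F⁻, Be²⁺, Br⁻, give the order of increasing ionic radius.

Be²⁺ (Z=4, 2 e⁻), Mg²⁺ (Z=12, 10 e⁻), Na⁺ (Z=11, 10 e⁻), F⁻ (Z=9, 10 e⁻), Br⁻ (Z=35, 36 e⁻). Be²⁺ < Mg²⁺ (same group, period 2 vs 3); Mg²⁺ < Na⁺ (isoelectronic, higher Z=12 is smaller); Na⁺ < F⁻ (both 10 e⁻, Z=11>9); F⁻ < Br⁻ (same group, 2 shells fewer).

Be²⁺ < Mg²⁺ < Na⁺ < F⁻ < Br⁻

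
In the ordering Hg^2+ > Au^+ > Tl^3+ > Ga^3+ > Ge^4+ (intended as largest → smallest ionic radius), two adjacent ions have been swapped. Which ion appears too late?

Au^+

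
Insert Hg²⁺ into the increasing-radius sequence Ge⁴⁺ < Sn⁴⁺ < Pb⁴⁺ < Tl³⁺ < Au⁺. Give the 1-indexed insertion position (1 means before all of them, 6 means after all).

5

Ge⁴⁺ (Z=32, 28 e⁻), Sn⁴⁺ (Z=50, 46 e⁻), Pb⁴⁺ (Z=82, 78 e⁻), Tl³⁺ (Z=81, 78 e⁻), Hg²⁺ (Z=80, 78 e⁻), Au⁺ (Z=79, 78 e⁻). Ge⁴⁺ < Sn⁴⁺ (same group, 1 shell fewer); Sn⁴⁺ < Pb⁴⁺ (same group, 1 shell fewer); Pb⁴⁺ < Tl³⁺ (both 78 e⁻, Z=82>81); Tl³⁺ < Hg²⁺ (isoelectronic, higher Z=81 is smaller); Hg²⁺ < Au⁺ (both 78 e⁻, Z=80>79).
Merged order: Ge⁴⁺ < Sn⁴⁺ < Pb⁴⁺ < Tl³⁺ < Hg²⁺ < Au⁺ — Hg²⁺ is number 5.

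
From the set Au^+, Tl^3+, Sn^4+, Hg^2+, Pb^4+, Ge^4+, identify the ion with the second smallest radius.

Sn^4+

Electron counts and nuclear charges: Ge^4+: 28 e⁻, Z=32, Sn^4+: 46 e⁻, Z=50, Pb^4+: 78 e⁻, Z=82, Tl^3+: 78 e⁻, Z=81, Hg^2+: 78 e⁻, Z=80, Au^+: 78 e⁻, Z=79. Ge^4+ < Sn^4+ (same group, period 4 vs 5); Sn^4+ < Pb^4+ (same group, period 5 vs 6); Pb^4+ < Tl^3+ (both 78 e⁻, Z=82>81); Tl^3+ < Hg^2+ (isoelectronic, higher Z=81 is smaller); Hg^2+ < Au^+ (both 78 e⁻, Z=80>79).
That gives Ge^4+ < Sn^4+ < Pb^4+ < Tl^3+ < Hg^2+ < Au^+. From the smallest end, number 2 is Sn^4+.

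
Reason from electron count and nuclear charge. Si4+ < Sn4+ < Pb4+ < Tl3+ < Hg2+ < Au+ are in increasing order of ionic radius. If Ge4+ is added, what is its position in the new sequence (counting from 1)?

Si4+ (Z=14, 10 e⁻), Ge4+ (Z=32, 28 e⁻), Sn4+ (Z=50, 46 e⁻), Pb4+ (Z=82, 78 e⁻), Tl3+ (Z=81, 78 e⁻), Hg2+ (Z=80, 78 e⁻), Au+ (Z=79, 78 e⁻). Si4+ < Ge4+ (same group, period 3 vs 4); Ge4+ < Sn4+ (same group, period 4 vs 5); Sn4+ < Pb4+ (same group, period 5 vs 6); Pb4+ < Tl3+ (both 78 e⁻, Z=82>81); Tl3+ < Hg2+ (both 78 e⁻, Z=81>80); Hg2+ < Au+ (both 78 e⁻, Z=80>79).
The complete sequence is Si4+ < Ge4+ < Sn4+ < Pb4+ < Tl3+ < Hg2+ < Au+. Ge4+ sits at position 2.

2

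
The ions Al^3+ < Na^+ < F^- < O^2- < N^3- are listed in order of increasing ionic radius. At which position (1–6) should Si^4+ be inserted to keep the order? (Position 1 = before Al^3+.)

Isoelectronic series (10 e⁻ each). Size is set by nuclear charge: more protons means a smaller ion. Si^4+ (Z=14), Al^3+ (Z=13), Na^+ (Z=11), F^- (Z=9), O^2- (Z=8), N^3- (Z=7).
The complete sequence is Si^4+ < Al^3+ < Na^+ < F^- < O^2- < N^3-. Si^4+ sits at position 1.

1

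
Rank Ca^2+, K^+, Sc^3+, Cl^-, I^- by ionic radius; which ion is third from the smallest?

Sc^3+ (Z=21, 18 e⁻), Ca^2+ (Z=20, 18 e⁻), K^+ (Z=19, 18 e⁻), Cl^- (Z=17, 18 e⁻), I^- (Z=53, 54 e⁻). Sc^3+ < Ca^2+ (isoelectronic, higher Z=21 is smaller); Ca^2+ < K^+ (isoelectronic, higher Z=20 is smaller); K^+ < Cl^- (isoelectronic, higher Z=19 is smaller); Cl^- < I^- (same group, 2 shells fewer).
Ordering: Sc^3+ < Ca^2+ < K^+ < Cl^- < I^-. The third smallest is K^+.

K^+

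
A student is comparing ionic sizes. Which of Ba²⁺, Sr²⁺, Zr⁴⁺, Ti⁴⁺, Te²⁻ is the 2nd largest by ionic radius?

Ba²⁺

Tabulating Z and e⁻: Ti⁴⁺: 18 e⁻, Z=22, Zr⁴⁺: 36 e⁻, Z=40, Sr²⁺: 36 e⁻, Z=38, Ba²⁺: 54 e⁻, Z=56, Te²⁻: 54 e⁻, Z=52. Ti⁴⁺ < Zr⁴⁺ (same group, period 4 vs 5); Zr⁴⁺ < Sr²⁺ (both 36 e⁻, Z=40>38); Sr²⁺ < Ba²⁺ (same group, 1 shell fewer); Ba²⁺ < Te²⁻ (both 54 e⁻, Z=56>52).
So the order is Ti⁴⁺ < Zr⁴⁺ < Sr²⁺ < Ba²⁺ < Te²⁻; the 2nd-largest ion is Ba²⁺.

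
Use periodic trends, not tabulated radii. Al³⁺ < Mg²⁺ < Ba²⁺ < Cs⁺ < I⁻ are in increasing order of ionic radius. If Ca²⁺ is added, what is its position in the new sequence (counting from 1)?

3

Work out protons and electrons: Al³⁺ (Z=13, 10 e⁻), Mg²⁺ (Z=12, 10 e⁻), Ca²⁺ (Z=20, 18 e⁻), Ba²⁺ (Z=56, 54 e⁻), Cs⁺ (Z=55, 54 e⁻), I⁻ (Z=53, 54 e⁻). Al³⁺ < Mg²⁺ (both 10 e⁻, Z=13>12); Mg²⁺ < Ca²⁺ (same group, 1 shell fewer); Ca²⁺ < Ba²⁺ (same group, 2 shells fewer); Ba²⁺ < Cs⁺ (both 54 e⁻, Z=56>55); Cs⁺ < I⁻ (isoelectronic, higher Z=55 is smaller).
Putting Ca²⁺ in gives Al³⁺ < Mg²⁺ < Ca²⁺ < Ba²⁺ < Cs⁺ < I⁻; it lands at slot 3.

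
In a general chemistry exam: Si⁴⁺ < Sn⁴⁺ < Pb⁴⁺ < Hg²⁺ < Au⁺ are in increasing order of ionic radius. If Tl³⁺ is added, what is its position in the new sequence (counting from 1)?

Si⁴⁺ (Z=14, 10 e⁻), Sn⁴⁺ (Z=50, 46 e⁻), Pb⁴⁺ (Z=82, 78 e⁻), Tl³⁺ (Z=81, 78 e⁻), Hg²⁺ (Z=80, 78 e⁻), Au⁺ (Z=79, 78 e⁻). Si⁴⁺ < Sn⁴⁺ (same group, 2 shells fewer); Sn⁴⁺ < Pb⁴⁺ (same group, 1 shell fewer); Pb⁴⁺ < Tl³⁺ (isoelectronic, higher Z=82 is smaller); Tl³⁺ < Hg²⁺ (both 78 e⁻, Z=81>80); Hg²⁺ < Au⁺ (both 78 e⁻, Z=80>79).
With Tl³⁺ included the full order is Si⁴⁺ < Sn⁴⁺ < Pb⁴⁺ < Tl³⁺ < Hg²⁺ < Au⁺, so it takes position 4.

4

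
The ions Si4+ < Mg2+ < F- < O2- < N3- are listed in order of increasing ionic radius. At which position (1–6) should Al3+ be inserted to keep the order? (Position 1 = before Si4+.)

Each ion has 10 electrons. The ranking follows nuclear charge in reverse — greater Z gives a smaller radius. Si4+ (Z=14), Al3+ (Z=13), Mg2+ (Z=12), F- (Z=9), O2- (Z=8), N3- (Z=7).
The complete sequence is Si4+ < Al3+ < Mg2+ < F- < O2- < N3-. Al3+ sits at position 2.

2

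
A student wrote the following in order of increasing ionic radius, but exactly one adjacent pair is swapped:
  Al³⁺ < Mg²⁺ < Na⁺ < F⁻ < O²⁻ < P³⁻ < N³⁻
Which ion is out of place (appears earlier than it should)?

P³⁻

The pair P³⁻, N³⁻ is the wrong way round — N³⁻ and P³⁻ are in one column with the same charge; the lighter period-2 ion has one fewer shell and is smaller. All other adjacent pairs agree with periodic trends, so P³⁻ is the misplaced ion.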